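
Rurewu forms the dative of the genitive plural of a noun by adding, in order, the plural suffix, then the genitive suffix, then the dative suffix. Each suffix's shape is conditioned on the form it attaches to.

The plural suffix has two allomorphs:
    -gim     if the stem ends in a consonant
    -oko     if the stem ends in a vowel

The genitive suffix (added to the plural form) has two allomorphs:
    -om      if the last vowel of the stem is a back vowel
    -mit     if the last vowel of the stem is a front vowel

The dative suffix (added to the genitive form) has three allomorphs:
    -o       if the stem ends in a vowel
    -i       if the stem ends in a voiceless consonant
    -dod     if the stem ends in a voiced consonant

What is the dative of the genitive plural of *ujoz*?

*ujoz*: final sound = /z/, a consonant → -gim → *ujozgim*.
Since the last vowel of the plural form *ujozgim* is /i/ (a front vowel), it takes -mit, giving *ujozgimmit*.
The final sound of the genitive form *ujozgimmit* is /t/, which is a voiceless consonant, so the dative suffix is -i, giving *ujozgimmiti*.

ujozgimmiti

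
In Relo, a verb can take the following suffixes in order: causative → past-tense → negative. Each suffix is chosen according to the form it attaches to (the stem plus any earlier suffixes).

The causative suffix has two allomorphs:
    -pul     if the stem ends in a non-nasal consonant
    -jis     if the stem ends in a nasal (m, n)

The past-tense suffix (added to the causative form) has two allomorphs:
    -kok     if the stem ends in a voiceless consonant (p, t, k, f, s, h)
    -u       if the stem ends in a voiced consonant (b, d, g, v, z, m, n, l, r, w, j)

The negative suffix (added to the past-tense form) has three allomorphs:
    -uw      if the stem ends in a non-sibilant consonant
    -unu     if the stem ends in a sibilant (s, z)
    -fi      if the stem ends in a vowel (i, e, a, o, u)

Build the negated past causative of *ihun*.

ihunjiskokuw

Since the final consonant of *ihun* is /n/ (a nasal), it takes -jis, giving *ihunjis*.
The causative form *ihunjis*: final consonant = /s/, voiceless → -kok → *ihunjiskok*.
The past-tense form *ihunjiskok* — final sound /k/ (a non-sibilant consonant) → -uw → *ihunjiskokuw*.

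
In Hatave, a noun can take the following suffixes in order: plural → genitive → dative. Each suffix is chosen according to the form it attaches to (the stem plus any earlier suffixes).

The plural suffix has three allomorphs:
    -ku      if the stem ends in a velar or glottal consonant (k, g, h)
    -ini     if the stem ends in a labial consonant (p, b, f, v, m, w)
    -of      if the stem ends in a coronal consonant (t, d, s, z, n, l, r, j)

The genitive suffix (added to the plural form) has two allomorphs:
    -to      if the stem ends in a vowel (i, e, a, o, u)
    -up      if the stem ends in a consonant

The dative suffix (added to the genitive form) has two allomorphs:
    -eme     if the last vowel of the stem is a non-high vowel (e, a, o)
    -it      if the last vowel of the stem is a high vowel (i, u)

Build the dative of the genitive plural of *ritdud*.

ritdudofupit

Since the final consonant of *ritdud* is /d/ (coronal), it takes -of, giving *ritdudof*.
The plural form *ritdudof*: final sound = /f/, a consonant → -up → *ritdudofup*.
The genitive form *ritdudofup*: last vowel = /u/, a high vowel → -it → *ritdudofupit*.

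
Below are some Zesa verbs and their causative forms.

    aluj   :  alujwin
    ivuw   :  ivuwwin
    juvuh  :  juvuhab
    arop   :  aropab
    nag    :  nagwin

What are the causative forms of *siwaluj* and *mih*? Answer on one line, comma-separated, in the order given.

The suffix is conditioned by the final consonant: -ab when the stem ends in a voiceless consonant (*juvuh*, *arop*); -win when the stem ends in a voiced consonant (*aluj*, *ivuw*, *nag*).
The final consonant of *siwaluj* is /j/, which is voiced, so the suffix is -win, giving *siwalujwin*.
Since the final consonant of *mih* is /h/ (voiceless), it takes -ab, giving *mihab*.

siwalujwin, mihab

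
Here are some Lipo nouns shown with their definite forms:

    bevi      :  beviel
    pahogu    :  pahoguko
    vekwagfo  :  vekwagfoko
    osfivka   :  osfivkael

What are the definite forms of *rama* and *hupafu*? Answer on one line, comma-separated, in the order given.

ramael, hupafuko

Looking at the last vowel of each stem: -ko when the last vowel of the stem is a rounded vowel (*pahogu*, *vekwagfo*); -el when the last vowel of the stem is an unrounded vowel (*bevi*, *osfivka*).
*rama*: last vowel = /a/, an unrounded vowel → -el → *ramael*.
Since the last vowel of *hupafu* is /u/ (a rounded vowel), it takes -ko, giving *hupafuko*.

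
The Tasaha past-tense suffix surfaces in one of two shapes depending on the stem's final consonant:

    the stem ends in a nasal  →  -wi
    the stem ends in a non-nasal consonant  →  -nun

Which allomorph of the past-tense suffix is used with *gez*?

Since the final consonant of *gez* is /z/ (non-nasal), it takes -nun.

-nun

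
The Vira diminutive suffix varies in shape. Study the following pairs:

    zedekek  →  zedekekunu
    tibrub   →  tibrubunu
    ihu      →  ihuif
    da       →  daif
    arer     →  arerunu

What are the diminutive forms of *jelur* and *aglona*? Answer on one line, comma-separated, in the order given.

The alternation tracks the final sound of the stem — -unu when the stem ends in a consonant (*zedekek*, *tibrub*, *arer*); -if when the stem ends in a vowel (*ihu*, *da*).
*jelur* — final sound /r/ (a consonant) → -unu → *jelurunu*.
*aglona*: final sound = /a/, a vowel → -if → *aglonaif*.

jelurunu, aglonaif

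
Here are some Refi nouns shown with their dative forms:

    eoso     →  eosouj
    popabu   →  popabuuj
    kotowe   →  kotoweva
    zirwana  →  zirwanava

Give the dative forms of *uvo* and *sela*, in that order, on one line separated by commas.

uvouj, selava

Looking at the last vowel of each stem: -uj when the last vowel of the stem is a rounded vowel (*eoso*, *popabu*); -va when the last vowel of the stem is an unrounded vowel (*kotowe*, *zirwana*).
The last vowel of *uvo* is /o/, which is a rounded vowel, so the suffix is -uj, giving *uvouj*.
Since the last vowel of *sela* is /a/ (an unrounded vowel), it takes -va, giving *selava*.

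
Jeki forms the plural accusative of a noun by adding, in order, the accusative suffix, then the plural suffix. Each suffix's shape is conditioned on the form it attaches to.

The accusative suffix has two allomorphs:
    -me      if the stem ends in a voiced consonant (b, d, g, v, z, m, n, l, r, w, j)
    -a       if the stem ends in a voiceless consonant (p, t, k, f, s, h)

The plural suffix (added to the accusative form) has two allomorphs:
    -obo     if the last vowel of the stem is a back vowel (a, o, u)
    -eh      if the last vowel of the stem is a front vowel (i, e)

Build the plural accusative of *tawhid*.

tawhidmeeh

The final consonant of *tawhid* is /d/, which is voiced, so the accusative suffix is -me, giving *tawhidme*.
Since the last vowel of the accusative form *tawhidme* is /e/ (a front vowel), it takes -eh, giving *tawhidmeeh*.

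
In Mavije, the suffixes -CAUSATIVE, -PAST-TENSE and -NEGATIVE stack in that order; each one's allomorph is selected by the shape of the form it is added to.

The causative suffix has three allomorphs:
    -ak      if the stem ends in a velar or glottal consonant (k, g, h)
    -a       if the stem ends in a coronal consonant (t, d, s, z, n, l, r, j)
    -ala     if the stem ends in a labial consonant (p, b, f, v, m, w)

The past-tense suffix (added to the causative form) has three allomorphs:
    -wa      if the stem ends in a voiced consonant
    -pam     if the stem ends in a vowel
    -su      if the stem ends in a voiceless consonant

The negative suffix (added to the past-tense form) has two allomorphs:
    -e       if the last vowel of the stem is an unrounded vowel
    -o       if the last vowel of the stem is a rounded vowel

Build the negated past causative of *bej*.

bejapame

The final consonant of *bej* is /j/, which is coronal, so the causative suffix is -a, giving *beja*.
The final sound of the causative form *beja* is /a/, which is a vowel, so the past-tense suffix is -pam, giving *bejapam*.
The past-tense form *bejapam*: last vowel = /a/, an unrounded vowel → -e → *bejapame*.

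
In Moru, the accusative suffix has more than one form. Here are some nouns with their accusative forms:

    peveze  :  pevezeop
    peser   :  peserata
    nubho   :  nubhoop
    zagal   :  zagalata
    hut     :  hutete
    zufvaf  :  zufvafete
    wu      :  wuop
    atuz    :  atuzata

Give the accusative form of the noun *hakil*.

hakilata

Looking at the final sound of each stem: -ete when the stem ends in a voiceless consonant (*hut*, *zufvaf*); -ata when the stem ends in a voiced consonant (*peser*, *zagal*, *atuz*); -op when the stem ends in a vowel (*peveze*, *nubho*, *wu*).
*hakil*: final sound = /l/, a voiced consonant → -ata → *hakilata*.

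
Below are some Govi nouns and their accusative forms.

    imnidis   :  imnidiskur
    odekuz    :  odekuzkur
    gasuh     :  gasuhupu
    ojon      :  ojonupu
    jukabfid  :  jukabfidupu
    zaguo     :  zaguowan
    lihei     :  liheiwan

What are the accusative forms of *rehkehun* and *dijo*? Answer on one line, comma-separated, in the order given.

Looking at the final sound of each stem: -kur when the stem ends in a sibilant (*imnidis*, *odekuz*); -upu when the stem ends in a non-sibilant consonant (*gasuh*, *ojon*, *jukabfid*); -wan when the stem ends in a vowel (*zaguo*, *lihei*).
Since the final sound of *rehkehun* is /n/ (a non-sibilant consonant), it takes -upu, giving *rehkehunupu*.
*dijo*: final sound = /o/, a vowel → -wan → *dijowan*.

rehkehunupu, dijowan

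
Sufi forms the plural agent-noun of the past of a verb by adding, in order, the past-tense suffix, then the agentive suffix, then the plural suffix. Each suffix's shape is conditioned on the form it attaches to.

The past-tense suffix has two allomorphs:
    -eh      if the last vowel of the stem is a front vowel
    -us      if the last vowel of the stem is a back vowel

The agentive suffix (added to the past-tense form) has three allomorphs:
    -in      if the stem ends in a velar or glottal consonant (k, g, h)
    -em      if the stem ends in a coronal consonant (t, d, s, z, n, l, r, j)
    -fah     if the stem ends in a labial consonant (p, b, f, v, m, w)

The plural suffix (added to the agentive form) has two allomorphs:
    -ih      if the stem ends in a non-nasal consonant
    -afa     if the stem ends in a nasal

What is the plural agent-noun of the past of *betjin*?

betjinehinafa

*betjin* — last vowel /i/ (a front vowel) → -eh → *betjineh*.
Since the final consonant of the past-tense form *betjineh* is /h/ (velar/glottal), it takes -in, giving *betjinehin*.
The agentive form *betjinehin* — final consonant /n/ (a nasal) → -afa → *betjinehinafa*.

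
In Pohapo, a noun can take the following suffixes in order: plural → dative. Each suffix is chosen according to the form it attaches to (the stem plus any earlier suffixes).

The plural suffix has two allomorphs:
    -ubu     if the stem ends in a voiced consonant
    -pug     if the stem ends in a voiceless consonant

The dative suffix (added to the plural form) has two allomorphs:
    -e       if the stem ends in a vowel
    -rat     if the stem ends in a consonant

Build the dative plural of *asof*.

*asof*: final consonant = /f/, voiceless → -pug → *asofpug*.
The plural form *asofpug* — final sound /g/ (a consonant) → -rat → *asofpugrat*.

asofpugrat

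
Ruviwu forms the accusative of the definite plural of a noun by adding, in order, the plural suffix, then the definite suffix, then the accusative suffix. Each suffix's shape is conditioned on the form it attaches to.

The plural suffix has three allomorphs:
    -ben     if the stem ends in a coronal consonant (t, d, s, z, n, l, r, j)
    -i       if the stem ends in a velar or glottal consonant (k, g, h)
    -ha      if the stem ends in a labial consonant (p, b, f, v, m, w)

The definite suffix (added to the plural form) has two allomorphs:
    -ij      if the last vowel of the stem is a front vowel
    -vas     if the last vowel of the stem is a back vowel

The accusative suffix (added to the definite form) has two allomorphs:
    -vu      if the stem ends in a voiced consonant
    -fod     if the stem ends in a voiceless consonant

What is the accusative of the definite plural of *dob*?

dobhavasfod

*dob* — final consonant /b/ (labial) → -ha → *dobha*.
The plural form *dobha* — last vowel /a/ (a back vowel) → -vas → *dobhavas*.
Since the final consonant of the definite form *dobhavas* is /s/ (voiceless), it takes -fod, giving *dobhavasfod*.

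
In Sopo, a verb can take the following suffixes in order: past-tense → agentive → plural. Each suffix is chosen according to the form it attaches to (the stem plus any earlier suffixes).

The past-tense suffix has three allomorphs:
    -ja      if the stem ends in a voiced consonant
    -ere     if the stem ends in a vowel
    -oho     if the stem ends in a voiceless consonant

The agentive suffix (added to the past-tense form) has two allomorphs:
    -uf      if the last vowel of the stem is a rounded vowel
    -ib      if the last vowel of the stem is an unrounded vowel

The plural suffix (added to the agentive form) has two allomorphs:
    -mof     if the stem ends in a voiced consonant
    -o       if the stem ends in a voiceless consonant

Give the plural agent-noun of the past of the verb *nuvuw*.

The final sound of *nuvuw* is /w/, which is a voiced consonant, so the past-tense suffix is -ja, giving *nuvuwja*.
The past-tense form *nuvuwja* — last vowel /a/ (an unrounded vowel) → -ib → *nuvuwjaib*.
The final consonant of the agentive form *nuvuwjaib* is /b/, which is voiced, so the plural suffix is -mof, giving *nuvuwjaibmof*.

nuvuwjaibmof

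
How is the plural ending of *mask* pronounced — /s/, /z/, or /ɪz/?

/s/

The stem *mask* ends in a voiceless non-sibilant consonant.
The plural suffix surfaces as /ɪz/ after sibilants, /s/ after other voiceless consonants, and /z/ after other voiced sounds.
So the plural -s on *mask* is pronounced /s/.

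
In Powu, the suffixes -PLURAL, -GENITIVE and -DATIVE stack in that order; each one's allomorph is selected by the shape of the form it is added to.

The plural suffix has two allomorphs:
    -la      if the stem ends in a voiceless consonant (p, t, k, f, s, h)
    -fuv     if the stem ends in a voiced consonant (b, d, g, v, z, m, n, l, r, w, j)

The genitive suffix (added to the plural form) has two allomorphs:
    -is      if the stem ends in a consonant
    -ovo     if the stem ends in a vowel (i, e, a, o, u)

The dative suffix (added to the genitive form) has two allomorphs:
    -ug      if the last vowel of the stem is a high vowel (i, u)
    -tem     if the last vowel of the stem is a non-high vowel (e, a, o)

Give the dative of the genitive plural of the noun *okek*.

*okek*: final consonant = /k/, voiceless → -la → *okekla*.
The plural form *okekla* — final sound /a/ (a vowel) → -ovo → *okeklaovo*.
The genitive form *okeklaovo*: last vowel = /o/, a non-high vowel → -tem → *okeklaovotem*.

okeklaovotem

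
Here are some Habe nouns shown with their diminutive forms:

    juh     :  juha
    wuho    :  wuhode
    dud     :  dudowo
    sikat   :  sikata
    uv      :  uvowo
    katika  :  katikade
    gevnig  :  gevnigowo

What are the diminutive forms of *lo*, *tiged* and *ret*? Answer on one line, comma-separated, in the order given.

lode, tigedowo, reta

The pattern is voicing of the final sound: -a when the stem ends in a voiceless consonant (*juh*, *sikat*); -owo when the stem ends in a voiced consonant (*dud*, *uv*, *gevnig*); -de when the stem ends in a vowel (*wuho*, *katika*).
*lo* — final sound /o/ (a vowel) → -de → *lode*.
Since the final sound of *tiged* is /d/ (a voiced consonant), it takes -owo, giving *tigedowo*.
*ret*: final sound = /t/, a voiceless consonant → -a → *reta*.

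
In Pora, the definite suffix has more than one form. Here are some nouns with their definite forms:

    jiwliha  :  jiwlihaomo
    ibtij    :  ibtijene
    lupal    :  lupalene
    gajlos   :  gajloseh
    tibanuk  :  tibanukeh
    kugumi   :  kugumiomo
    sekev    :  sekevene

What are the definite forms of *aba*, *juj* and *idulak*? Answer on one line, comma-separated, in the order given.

abaomo, jujene, idulakeh

Looking at the final sound of each stem: -eh when the stem ends in a voiceless consonant (*gajlos*, *tibanuk*); -ene when the stem ends in a voiced consonant (*ibtij*, *lupal*, *sekev*); -omo when the stem ends in a vowel (*jiwliha*, *kugumi*).
The final sound of *aba* is /a/, which is a vowel, so the suffix is -omo, giving *abaomo*.
*juj*: final sound = /j/, a voiced consonant → -ene → *jujene*.
The final sound of *idulak* is /k/, which is a voiceless consonant, so the suffix is -eh, giving *idulakeh*.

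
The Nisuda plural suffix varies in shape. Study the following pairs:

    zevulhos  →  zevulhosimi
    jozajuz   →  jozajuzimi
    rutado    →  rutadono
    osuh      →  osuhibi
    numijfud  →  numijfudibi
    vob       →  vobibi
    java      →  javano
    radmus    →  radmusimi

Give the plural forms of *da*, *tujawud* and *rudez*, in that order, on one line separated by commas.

dano, tujawudibi, rudezimi

The alternation tracks the final sound of the stem — -imi when the stem ends in a sibilant (*zevulhos*, *jozajuz*, *radmus*); -ibi when the stem ends in a non-sibilant consonant (*osuh*, *numijfud*, *vob*); -no when the stem ends in a vowel (*rutado*, *java*).
Since the final sound of *da* is /a/ (a vowel), it takes -no, giving *dano*.
The final sound of *tujawud* is /d/, which is a non-sibilant consonant, so the suffix is -ibi, giving *tujawudibi*.
The final sound of *rudez* is /z/, which is a sibilant, so the suffix is -imi, giving *rudezimi*.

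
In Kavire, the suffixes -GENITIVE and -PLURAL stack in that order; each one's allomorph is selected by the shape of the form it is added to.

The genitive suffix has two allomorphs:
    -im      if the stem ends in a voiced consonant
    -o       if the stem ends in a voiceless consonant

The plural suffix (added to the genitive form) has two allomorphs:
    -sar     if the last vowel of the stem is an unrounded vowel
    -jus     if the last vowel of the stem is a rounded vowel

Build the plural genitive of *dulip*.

*dulip*: final consonant = /p/, voiceless → -o → *dulipo*.
Since the last vowel of the genitive form *dulipo* is /o/ (a rounded vowel), it takes -jus, giving *dulipojus*.

dulipojus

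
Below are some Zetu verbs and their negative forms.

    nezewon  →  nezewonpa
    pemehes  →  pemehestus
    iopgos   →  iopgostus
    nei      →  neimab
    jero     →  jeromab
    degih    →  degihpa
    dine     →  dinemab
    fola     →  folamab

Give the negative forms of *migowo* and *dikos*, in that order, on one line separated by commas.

migowomab, dikostus

The suffix is conditioned by the final sound: -tus when the stem ends in a sibilant (*pemehes*, *iopgos*); -pa when the stem ends in a non-sibilant consonant (*nezewon*, *degih*); -mab when the stem ends in a vowel (*nei*, *jero*, *dine*, *fola*).
*migowo* — final sound /o/ (a vowel) → -mab → *migowomab*.
*dikos*: final sound = /s/, a sibilant → -tus → *dikostus*.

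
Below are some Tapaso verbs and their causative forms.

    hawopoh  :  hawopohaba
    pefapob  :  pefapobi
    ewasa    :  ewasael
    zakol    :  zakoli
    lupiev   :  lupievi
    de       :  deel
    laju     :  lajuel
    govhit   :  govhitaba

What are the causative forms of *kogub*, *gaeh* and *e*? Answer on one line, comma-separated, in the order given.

The suffix is conditioned by the final sound: -aba when the stem ends in a voiceless consonant (*hawopoh*, *govhit*); -i when the stem ends in a voiced consonant (*pefapob*, *zakol*, *lupiev*); -el when the stem ends in a vowel (*ewasa*, *de*, *laju*).
*kogub*: final sound = /b/, a voiced consonant → -i → *kogubi*.
*gaeh* — final sound /h/ (a voiceless consonant) → -aba → *gaehaba*.
*e*: final sound = /e/, a vowel → -el → *eel*.

kogubi, gaehaba, eel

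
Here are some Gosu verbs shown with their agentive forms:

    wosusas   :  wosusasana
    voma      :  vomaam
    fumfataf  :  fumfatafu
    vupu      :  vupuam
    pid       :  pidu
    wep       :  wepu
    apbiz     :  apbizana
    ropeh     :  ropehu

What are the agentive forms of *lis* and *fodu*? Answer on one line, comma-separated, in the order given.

lisana, foduam

The suffix is conditioned by the final sound: -ana when the stem ends in a sibilant (*wosusas*, *apbiz*); -u when the stem ends in a non-sibilant consonant (*fumfataf*, *pid*, *wep*, *ropeh*); -am when the stem ends in a vowel (*voma*, *vupu*).
The final sound of *lis* is /s/, which is a sibilant, so the suffix is -ana, giving *lisana*.
The final sound of *fodu* is /u/, which is a vowel, so the suffix is -am, giving *foduam*.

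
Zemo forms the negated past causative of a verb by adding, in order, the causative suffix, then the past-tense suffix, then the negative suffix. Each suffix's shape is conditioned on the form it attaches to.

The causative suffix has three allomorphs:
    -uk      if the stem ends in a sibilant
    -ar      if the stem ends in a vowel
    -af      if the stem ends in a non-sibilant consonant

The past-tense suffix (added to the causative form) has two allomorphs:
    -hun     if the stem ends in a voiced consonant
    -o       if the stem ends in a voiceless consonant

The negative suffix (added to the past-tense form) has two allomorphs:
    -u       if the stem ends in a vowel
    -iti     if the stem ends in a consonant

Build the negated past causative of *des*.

desukou

The final sound of *des* is /s/, which is a sibilant, so the causative suffix is -uk, giving *desuk*.
The causative form *desuk* — final consonant /k/ (voiceless) → -o → *desuko*.
Since the final sound of the past-tense form *desuko* is /o/ (a vowel), it takes -u, giving *desukou*.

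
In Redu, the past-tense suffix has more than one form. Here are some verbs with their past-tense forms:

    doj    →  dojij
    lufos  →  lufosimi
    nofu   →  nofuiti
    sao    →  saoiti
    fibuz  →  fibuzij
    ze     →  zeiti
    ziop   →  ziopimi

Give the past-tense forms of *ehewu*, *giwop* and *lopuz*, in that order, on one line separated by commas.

The suffix is conditioned by the final sound: -imi when the stem ends in a voiceless consonant (*lufos*, *ziop*); -ij when the stem ends in a voiced consonant (*doj*, *fibuz*); -iti when the stem ends in a vowel (*nofu*, *sao*, *ze*).
*ehewu* — final sound /u/ (a vowel) → -iti → *ehewuiti*.
Since the final sound of *giwop* is /p/ (a voiceless consonant), it takes -imi, giving *giwopimi*.
Since the final sound of *lopuz* is /z/ (a voiced consonant), it takes -ij, giving *lopuzij*.

ehewuiti, giwopimi, lopuzij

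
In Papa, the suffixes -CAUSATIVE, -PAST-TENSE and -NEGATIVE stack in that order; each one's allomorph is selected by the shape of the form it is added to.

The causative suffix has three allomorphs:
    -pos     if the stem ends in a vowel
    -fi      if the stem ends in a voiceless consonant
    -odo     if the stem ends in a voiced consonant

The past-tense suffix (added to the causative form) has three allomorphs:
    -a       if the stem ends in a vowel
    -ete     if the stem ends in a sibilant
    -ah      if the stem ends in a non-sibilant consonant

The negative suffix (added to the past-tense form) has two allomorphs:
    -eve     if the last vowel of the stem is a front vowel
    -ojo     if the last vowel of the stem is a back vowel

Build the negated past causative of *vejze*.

Since the final sound of *vejze* is /e/ (a vowel), it takes -pos, giving *vejzepos*.
Since the final sound of the causative form *vejzepos* is /s/ (a sibilant), it takes -ete, giving *vejzeposete*.
The past-tense form *vejzeposete*: last vowel = /e/, a front vowel → -eve → *vejzeposeteeve*.

vejzeposeteeve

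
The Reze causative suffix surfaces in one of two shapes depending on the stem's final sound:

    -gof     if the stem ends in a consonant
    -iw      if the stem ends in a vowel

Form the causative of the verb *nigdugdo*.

The final sound of *nigdugdo* is /o/, which is a vowel, so the suffix is -iw, giving *nigdugdoiw*.

nigdugdoiw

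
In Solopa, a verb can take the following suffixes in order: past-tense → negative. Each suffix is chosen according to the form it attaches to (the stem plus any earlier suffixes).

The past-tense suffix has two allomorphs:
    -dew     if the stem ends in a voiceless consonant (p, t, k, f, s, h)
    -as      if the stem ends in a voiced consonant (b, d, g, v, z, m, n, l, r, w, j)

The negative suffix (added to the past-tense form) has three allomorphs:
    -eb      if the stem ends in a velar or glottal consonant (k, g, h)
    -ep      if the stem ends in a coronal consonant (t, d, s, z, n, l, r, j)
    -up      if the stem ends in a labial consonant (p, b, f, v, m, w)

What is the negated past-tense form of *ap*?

The final consonant of *ap* is /p/, which is voiceless, so the past-tense suffix is -dew, giving *apdew*.
The final consonant of the past-tense form *apdew* is /w/, which is labial, so the negative suffix is -up, giving *apdewup*.

apdewup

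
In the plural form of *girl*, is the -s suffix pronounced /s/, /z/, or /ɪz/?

The stem *girl* ends in a voiced non-sibilant sound.
The plural suffix surfaces as /ɪz/ after sibilants, /s/ after other voiceless consonants, and /z/ after other voiced sounds.
So the plural -s on *girl* is pronounced /z/.

/z/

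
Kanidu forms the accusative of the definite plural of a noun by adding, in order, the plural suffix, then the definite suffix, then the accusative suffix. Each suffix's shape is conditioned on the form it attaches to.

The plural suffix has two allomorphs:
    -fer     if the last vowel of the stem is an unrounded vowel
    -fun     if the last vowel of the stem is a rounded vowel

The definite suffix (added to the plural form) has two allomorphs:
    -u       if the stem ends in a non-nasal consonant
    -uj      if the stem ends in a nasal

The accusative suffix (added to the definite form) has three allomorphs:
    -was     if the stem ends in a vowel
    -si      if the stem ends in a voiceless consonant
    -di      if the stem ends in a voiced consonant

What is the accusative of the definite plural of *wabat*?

wabatferuwas

*wabat*: last vowel = /a/, an unrounded vowel → -fer → *wabatfer*.
The plural form *wabatfer* — final consonant /r/ (non-nasal) → -u → *wabatferu*.
The definite form *wabatferu* — final sound /u/ (a vowel) → -was → *wabatferuwas*.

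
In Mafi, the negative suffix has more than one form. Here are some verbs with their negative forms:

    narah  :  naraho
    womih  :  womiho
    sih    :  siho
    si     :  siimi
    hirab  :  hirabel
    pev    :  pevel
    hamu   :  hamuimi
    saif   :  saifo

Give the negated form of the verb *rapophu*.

The alternation tracks the final sound of the stem — -o when the stem ends in a voiceless consonant (*narah*, *womih*, *sih*, *saif*); -el when the stem ends in a voiced consonant (*hirab*, *pev*); -imi when the stem ends in a vowel (*si*, *hamu*).
*rapophu*: final sound = /u/, a vowel → -imi → *rapophuimi*.

rapophuimi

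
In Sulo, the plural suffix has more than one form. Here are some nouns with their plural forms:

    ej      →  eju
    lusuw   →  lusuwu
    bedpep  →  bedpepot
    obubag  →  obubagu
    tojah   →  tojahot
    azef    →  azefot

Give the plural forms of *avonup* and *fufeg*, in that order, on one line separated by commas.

avonupot, fufegu

Looking at the final consonant of each stem: -ot when the stem ends in a voiceless consonant (*bedpep*, *tojah*, *azef*); -u when the stem ends in a voiced consonant (*ej*, *lusuw*, *obubag*).
*avonup*: final consonant = /p/, voiceless → -ot → *avonupot*.
*fufeg* — final consonant /g/ (voiced) → -u → *fufegu*.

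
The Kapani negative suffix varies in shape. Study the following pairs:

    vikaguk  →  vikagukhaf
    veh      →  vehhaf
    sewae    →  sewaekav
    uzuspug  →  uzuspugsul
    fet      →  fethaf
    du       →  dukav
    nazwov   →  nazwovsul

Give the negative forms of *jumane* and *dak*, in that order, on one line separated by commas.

jumanekav, dakhaf

Looking at the final sound of each stem: -haf when the stem ends in a voiceless consonant (*vikaguk*, *veh*, *fet*); -sul when the stem ends in a voiced consonant (*uzuspug*, *nazwov*); -kav when the stem ends in a vowel (*sewae*, *du*).
*jumane*: final sound = /e/, a vowel → -kav → *jumanekav*.
Since the final sound of *dak* is /k/ (a voiceless consonant), it takes -haf, giving *dakhaf*.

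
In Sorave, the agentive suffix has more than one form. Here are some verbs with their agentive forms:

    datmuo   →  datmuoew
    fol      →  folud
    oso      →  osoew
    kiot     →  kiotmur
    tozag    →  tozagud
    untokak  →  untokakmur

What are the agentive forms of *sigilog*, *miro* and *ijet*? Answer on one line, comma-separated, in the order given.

The pattern is voicing of the final sound: -mur when the stem ends in a voiceless consonant (*kiot*, *untokak*); -ud when the stem ends in a voiced consonant (*fol*, *tozag*); -ew when the stem ends in a vowel (*datmuo*, *oso*).
The final sound of *sigilog* is /g/, which is a voiced consonant, so the suffix is -ud, giving *sigilogud*.
*miro*: final sound = /o/, a vowel → -ew → *miroew*.
Since the final sound of *ijet* is /t/ (a voiceless consonant), it takes -mur, giving *ijetmur*.

sigilogud, miroew, ijetmur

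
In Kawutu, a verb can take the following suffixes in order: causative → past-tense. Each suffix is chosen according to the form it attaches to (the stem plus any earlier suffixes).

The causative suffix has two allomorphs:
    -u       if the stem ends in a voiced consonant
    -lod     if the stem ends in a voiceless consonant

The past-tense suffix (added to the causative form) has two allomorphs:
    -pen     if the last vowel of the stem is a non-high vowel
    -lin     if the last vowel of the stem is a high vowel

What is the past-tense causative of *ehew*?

Since the final consonant of *ehew* is /w/ (voiced), it takes -u, giving *ehewu*.
Since the last vowel of the causative form *ehewu* is /u/ (a high vowel), it takes -lin, giving *ehewulin*.

ehewulin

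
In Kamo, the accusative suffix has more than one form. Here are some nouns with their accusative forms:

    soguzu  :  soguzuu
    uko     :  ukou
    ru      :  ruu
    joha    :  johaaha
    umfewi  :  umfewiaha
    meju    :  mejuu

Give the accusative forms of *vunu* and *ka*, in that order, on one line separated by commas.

vunuu, kaaha

The alternation tracks the last vowel of the stem — -u when the last vowel of the stem is a rounded vowel (*soguzu*, *uko*, *ru*, *meju*); -aha when the last vowel of the stem is an unrounded vowel (*joha*, *umfewi*).
*vunu* — last vowel /u/ (a rounded vowel) → -u → *vunuu*.
The last vowel of *ka* is /a/, which is an unrounded vowel, so the suffix is -aha, giving *kaaha*.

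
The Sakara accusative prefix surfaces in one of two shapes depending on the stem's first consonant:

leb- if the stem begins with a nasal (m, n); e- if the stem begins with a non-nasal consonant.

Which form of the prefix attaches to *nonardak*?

Since the first consonant of *nonardak* is /n/ (a nasal), it takes leb-.

leb-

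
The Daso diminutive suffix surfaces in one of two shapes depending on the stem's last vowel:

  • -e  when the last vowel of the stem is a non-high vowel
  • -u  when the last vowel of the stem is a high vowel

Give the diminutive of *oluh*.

Since the last vowel of *oluh* is /u/ (a high vowel), it takes -u, giving *oluhu*.

oluhu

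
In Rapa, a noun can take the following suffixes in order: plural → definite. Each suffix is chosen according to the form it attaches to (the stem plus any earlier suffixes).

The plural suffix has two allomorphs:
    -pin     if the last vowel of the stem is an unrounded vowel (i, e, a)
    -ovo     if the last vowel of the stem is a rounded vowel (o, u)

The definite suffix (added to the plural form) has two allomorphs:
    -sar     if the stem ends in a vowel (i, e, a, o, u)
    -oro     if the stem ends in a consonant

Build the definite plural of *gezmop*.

Since the last vowel of *gezmop* is /o/ (a rounded vowel), it takes -ovo, giving *gezmopovo*.
The plural form *gezmopovo* — final sound /o/ (a vowel) → -sar → *gezmopovosar*.

gezmopovosar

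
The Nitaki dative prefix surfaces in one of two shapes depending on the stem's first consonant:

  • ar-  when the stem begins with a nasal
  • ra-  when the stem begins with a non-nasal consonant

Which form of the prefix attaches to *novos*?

The first consonant of *novos* is /n/, which is a nasal, so the prefix is ar-.

ar-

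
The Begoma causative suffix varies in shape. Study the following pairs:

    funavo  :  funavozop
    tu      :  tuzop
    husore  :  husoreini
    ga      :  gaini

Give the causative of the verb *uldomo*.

uldomozop

The pattern is rounding harmony: -zop when the last vowel of the stem is a rounded vowel (*funavo*, *tu*); -ini when the last vowel of the stem is an unrounded vowel (*husore*, *ga*).
The last vowel of *uldomo* is /o/, which is a rounded vowel, so the suffix is -zop, giving *uldomozop*.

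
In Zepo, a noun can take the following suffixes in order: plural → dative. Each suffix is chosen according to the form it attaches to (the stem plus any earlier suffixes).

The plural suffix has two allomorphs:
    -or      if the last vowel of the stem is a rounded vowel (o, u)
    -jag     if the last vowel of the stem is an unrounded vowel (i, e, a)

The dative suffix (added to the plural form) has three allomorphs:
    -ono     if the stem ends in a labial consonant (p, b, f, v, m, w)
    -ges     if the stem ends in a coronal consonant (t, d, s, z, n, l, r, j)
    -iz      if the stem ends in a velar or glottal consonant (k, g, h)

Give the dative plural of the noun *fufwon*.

fufwonorges

The last vowel of *fufwon* is /o/, which is a rounded vowel, so the plural suffix is -or, giving *fufwonor*.
Since the final consonant of the plural form *fufwonor* is /r/ (coronal), it takes -ges, giving *fufwonorges*.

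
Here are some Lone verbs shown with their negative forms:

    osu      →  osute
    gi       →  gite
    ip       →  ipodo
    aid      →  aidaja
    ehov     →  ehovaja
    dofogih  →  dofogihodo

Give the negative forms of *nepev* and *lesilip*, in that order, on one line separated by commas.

Looking at the final sound of each stem: -odo when the stem ends in a voiceless consonant (*ip*, *dofogih*); -aja when the stem ends in a voiced consonant (*aid*, *ehov*); -te when the stem ends in a vowel (*osu*, *gi*).
*nepev*: final sound = /v/, a voiced consonant → -aja → *nepevaja*.
*lesilip* — final sound /p/ (a voiceless consonant) → -odo → *lesilipodo*.

nepevaja, lesilipodo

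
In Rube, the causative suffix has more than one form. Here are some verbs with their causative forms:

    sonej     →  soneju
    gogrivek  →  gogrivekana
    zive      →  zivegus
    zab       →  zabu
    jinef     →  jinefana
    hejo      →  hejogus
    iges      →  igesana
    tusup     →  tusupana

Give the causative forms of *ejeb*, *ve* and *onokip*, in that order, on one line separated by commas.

The alternation tracks the final sound of the stem — -ana when the stem ends in a voiceless consonant (*gogrivek*, *jinef*, *iges*, *tusup*); -u when the stem ends in a voiced consonant (*sonej*, *zab*); -gus when the stem ends in a vowel (*zive*, *hejo*).
*ejeb* — final sound /b/ (a voiced consonant) → -u → *ejebu*.
*ve*: final sound = /e/, a vowel → -gus → *vegus*.
*onokip*: final sound = /p/, a voiceless consonant → -ana → *onokipana*.

ejebu, vegus, onokipana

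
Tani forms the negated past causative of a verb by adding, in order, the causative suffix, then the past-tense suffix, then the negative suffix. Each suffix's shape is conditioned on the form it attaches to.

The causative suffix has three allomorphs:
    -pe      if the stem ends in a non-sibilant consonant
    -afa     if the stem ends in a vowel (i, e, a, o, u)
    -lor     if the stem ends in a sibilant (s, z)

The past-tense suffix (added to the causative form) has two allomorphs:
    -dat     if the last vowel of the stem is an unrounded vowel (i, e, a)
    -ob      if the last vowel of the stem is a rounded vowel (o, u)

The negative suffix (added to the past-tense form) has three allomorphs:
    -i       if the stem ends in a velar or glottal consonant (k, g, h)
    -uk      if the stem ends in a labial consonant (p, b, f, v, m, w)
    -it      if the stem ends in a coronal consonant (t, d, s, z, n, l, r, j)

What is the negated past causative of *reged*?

*reged*: final sound = /d/, a non-sibilant consonant → -pe → *regedpe*.
The causative form *regedpe* — last vowel /e/ (an unrounded vowel) → -dat → *regedpedat*.
The past-tense form *regedpedat*: final consonant = /t/, coronal → -it → *regedpedatit*.

regedpedatit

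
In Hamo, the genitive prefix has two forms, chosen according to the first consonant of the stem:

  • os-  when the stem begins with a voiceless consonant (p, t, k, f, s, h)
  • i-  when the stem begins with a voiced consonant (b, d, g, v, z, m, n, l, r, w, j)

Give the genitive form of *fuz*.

osfuz

*fuz*: first consonant = /f/, voiceless → os- → *osfuz*.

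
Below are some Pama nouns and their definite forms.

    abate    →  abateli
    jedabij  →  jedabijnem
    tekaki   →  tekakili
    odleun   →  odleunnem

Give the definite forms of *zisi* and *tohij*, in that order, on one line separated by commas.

The alternation tracks the final sound of the stem — -nem when the stem ends in a consonant (*jedabij*, *odleun*); -li when the stem ends in a vowel (*abate*, *tekaki*).
*zisi*: final sound = /i/, a vowel → -li → *zisili*.
The final sound of *tohij* is /j/, which is a consonant, so the suffix is -nem, giving *tohijnem*.

zisili, tohijnem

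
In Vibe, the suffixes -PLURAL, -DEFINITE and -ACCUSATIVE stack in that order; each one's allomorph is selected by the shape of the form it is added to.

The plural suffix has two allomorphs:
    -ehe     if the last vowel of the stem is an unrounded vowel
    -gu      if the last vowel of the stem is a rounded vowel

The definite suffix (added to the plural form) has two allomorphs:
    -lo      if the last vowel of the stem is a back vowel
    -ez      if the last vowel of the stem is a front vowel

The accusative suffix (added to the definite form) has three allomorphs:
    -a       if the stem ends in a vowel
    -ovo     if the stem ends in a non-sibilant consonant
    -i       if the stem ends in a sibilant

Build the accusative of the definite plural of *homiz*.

*homiz*: last vowel = /i/, an unrounded vowel → -ehe → *homizehe*.
Since the last vowel of the plural form *homizehe* is /e/ (a front vowel), it takes -ez, giving *homizeheez*.
The definite form *homizeheez*: final sound = /z/, a sibilant → -i → *homizeheezi*.

homizeheezi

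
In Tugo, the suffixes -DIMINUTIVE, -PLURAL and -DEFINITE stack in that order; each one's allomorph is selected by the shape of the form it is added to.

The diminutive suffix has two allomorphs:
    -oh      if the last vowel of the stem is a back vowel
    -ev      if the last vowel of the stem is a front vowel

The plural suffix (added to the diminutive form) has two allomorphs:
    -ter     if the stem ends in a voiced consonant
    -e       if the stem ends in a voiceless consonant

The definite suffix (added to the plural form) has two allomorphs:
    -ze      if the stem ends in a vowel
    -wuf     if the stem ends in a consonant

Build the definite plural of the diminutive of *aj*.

ajoheze

*aj*: last vowel = /a/, a back vowel → -oh → *ajoh*.
The diminutive form *ajoh* — final consonant /h/ (voiceless) → -e → *ajohe*.
Since the final sound of the plural form *ajohe* is /e/ (a vowel), it takes -ze, giving *ajoheze*.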